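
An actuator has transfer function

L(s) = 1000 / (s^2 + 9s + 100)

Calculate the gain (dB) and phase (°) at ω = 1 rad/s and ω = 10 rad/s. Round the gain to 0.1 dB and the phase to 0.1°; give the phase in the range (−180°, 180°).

At s = jω = j1:
quadratic: (j1)² + 9·j1 + 100 = 99 + j9 → |·| ≈ 99.408, ∠ ≈ 5.19°
|L| = 1000 / 99.408 ≈ 10.06
Gain = 20 log₁₀(10.06) ≈ 20.05 dB
∠L = 0.00° − 5.19° = -5.19°

At s = jω = j10:
quadratic: (j10)² + 9·j10 + 100 = 0 + j90 → |·| ≈ 90, ∠ ≈ 90.00°
|L| = 1000 / 90 ≈ 11.111
Gain = 20 log₁₀(11.111) ≈ 20.92 dB
∠L = 0.00° − 90.00° = -90.00°

ω = 1: 20.1 dB, -5.2°; ω = 10: 20.9 dB, -90.0°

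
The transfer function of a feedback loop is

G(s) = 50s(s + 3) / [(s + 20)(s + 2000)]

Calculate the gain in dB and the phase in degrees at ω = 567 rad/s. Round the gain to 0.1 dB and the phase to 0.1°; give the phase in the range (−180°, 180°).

At s = jω = j567:
zero (s+3): 3 + j567 → |·| = √(3²+567²) = √321498 ≈ 567.01, ∠ = arctan(567/3) ≈ 89.70°
zero at origin: s = j567 → |·| = 567, ∠ = 90.00°
pole (s+20): 20 + j567 → |·| = √(20²+567²) = √321889 ≈ 567.35, ∠ = arctan(567/20) ≈ 87.98°
pole (s+2000): 2000 + j567 → |·| = √(2000²+567²) = √4321489 ≈ 2078.8, ∠ = arctan(567/2000) ≈ 15.83°
|G| = 50 · 3.2149e+05 / 1.1794e+06 ≈ 13.629
Gain = 20 log₁₀(13.629) ≈ 22.69 dB
∠G = 179.70° − 103.81° = 75.89°

22.7 dB, 75.9°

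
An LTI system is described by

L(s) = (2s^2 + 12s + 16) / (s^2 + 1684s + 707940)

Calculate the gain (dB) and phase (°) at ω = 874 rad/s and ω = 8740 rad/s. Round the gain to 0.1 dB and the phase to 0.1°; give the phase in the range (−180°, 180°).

Substitute s = j874:
Numerator: 2(j874)^2 + 12(j874) + 16 = -1527736 + j10488
Denominator: (j874)^2 + 1684(j874) + 707940 = -55936 + j1471816
|N| = √(1527736² + 10488²) ≈ 1.5278e+06, ∠N ≈ 179.61°
|D| = √(55936² + 1471816²) ≈ 1.4729e+06, ∠D ≈ 92.18°
|L| = 1.5278e+06 / 1.4729e+06 ≈ 1.0373
Gain = 20 log₁₀(1.0373) ≈ 0.32 dB
∠L = 179.61° − 92.18° = 87.43°

Substitute s = j8740:
Numerator: 2(j8740)^2 + 12(j8740) + 16 = -152775184 + j104880
Denominator: (j8740)^2 + 1684(j8740) + 707940 = -75679660 + j14718160
|N| = √(152775184² + 104880²) ≈ 1.5278e+08, ∠N ≈ 179.96°
|D| = √(75679660² + 14718160²) ≈ 7.7098e+07, ∠D ≈ 168.99°
|L| = 1.5278e+08 / 7.7098e+07 ≈ 1.9816
Gain = 20 log₁₀(1.9816) ≈ 5.94 dB
∠L = 179.96° − 168.99° = 10.97°

ω = 874: 0.3 dB, 87.4°; ω = 8740: 5.9 dB, 11.0°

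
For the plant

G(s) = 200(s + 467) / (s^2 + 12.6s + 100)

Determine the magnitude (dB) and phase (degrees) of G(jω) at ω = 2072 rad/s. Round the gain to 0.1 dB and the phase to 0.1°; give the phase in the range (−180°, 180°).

-20.1 dB, -102.4°

At s = jω = j2072:
zero (s+467): 467 + j2072 → |·| = √(467²+2072²) = √4511273 ≈ 2124, ∠ = arctan(2072/467) ≈ 77.30°
quadratic: (j2072)² + 12.6·j2072 + 100 = -4293084 + j26107.2 → |·| ≈ 4.2932e+06, ∠ ≈ 179.65°
|G| = 200 · 2124 / 4.2932e+06 ≈ 0.098947
Gain = 20 log₁₀(0.098947) ≈ -20.09 dB
∠G = 77.30° − 179.65° = -102.35°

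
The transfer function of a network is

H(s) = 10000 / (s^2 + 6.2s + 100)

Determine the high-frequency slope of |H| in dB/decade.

-40 dB/decade

Each pole contributes −20 dB/decade at high frequency; each zero contributes +20 dB/decade.
Net: 0 zero(s) − 2 pole(s) → -40 dB/decade.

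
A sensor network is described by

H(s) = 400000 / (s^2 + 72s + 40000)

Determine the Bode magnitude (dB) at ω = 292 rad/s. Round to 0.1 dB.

18.1 dB

At s = jω = j292:
quadratic: (j292)² + 72·j292 + 40000 = -45264 + j21024 → |·| ≈ 49908, ∠ ≈ 155.09°
|H| = 400000 / 49908 ≈ 8.0147
Gain = 20 log₁₀(8.0147) ≈ 18.08 dB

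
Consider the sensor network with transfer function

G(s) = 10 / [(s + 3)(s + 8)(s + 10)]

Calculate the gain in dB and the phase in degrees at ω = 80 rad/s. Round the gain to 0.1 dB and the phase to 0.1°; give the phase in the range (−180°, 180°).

At s = jω = j80:
pole (s+3): 3 + j80 → |·| = √(3²+80²) = √6409 ≈ 80.056, ∠ = arctan(80/3) ≈ 87.85°
pole (s+8): 8 + j80 → |·| = √(8²+80²) = √6464 ≈ 80.399, ∠ = arctan(80/8) ≈ 84.29°
pole (s+10): 10 + j80 → |·| = √(10²+80²) = √6500 ≈ 80.623, ∠ = arctan(80/10) ≈ 82.87°
|G| = 10 / 5.1892e+05 ≈ 1.9271e-05
Gain = 20 log₁₀(1.9271e-05) ≈ -94.30 dB
∠G = 0.00° − 255.01° = -255.01° ≡ 104.99° (principal value)

-94.3 dB, 105.0°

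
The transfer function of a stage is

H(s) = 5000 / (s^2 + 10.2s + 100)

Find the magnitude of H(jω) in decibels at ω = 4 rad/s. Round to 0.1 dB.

34.6 dB

At s = jω = j4:
quadratic: (j4)² + 10.2·j4 + 100 = 84 + j40.8 → |·| ≈ 93.384, ∠ ≈ 25.91°
|H| = 5000 / 93.384 ≈ 53.542
Gain = 20 log₁₀(53.542) ≈ 34.57 dB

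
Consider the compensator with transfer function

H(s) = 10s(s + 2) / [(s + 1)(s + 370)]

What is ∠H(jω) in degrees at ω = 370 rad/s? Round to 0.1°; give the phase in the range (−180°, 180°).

At s = jω = j370:
zero (s+2): 2 + j370 → |·| = √(2²+370²) = √136904 ≈ 370.01, ∠ = arctan(370/2) ≈ 89.69°
zero at origin: s = j370 → |·| = 370, ∠ = 90.00°
pole (s+1): 1 + j370 → |·| = √(1²+370²) = √136901 ≈ 370, ∠ = arctan(370/1) ≈ 89.85°
pole (s+370): 370 + j370 → |·| = √(370²+370²) = √273800 ≈ 523.26, ∠ = arctan(370/370) ≈ 45.00°
∠H = 179.69° − 134.85° = 44.84°

44.8°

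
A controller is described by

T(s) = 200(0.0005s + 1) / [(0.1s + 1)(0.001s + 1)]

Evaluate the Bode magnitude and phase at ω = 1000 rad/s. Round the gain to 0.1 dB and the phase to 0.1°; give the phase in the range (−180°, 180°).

At ω = 1000 rad/s:
zero (1 + j1000·0.0005) = 1 + j0.5 → |·| ≈ 1.118, ∠ ≈ 26.57°
pole (1 + j1000·0.1) = 1 + j100 → |·| ≈ 100, ∠ ≈ 89.43°
pole (1 + j1000·0.001) = 1 + j1 → |·| ≈ 1.4142, ∠ ≈ 45.00°
|T| = 200 · 1.118 / (100 · 1.4142) ≈ 1.5811
Gain = 20 log₁₀(1.5811) ≈ 3.98 dB
∠T = (26.57°) − (89.43° + 45.00°) = -107.86°

4.0 dB, -107.9°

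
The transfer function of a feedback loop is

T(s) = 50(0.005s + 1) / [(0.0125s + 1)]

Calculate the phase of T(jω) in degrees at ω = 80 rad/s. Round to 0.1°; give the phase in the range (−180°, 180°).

At ω = 80 rad/s:
zero (1 + j80·0.005) = 1 + j0.4 → |·| ≈ 1.077, ∠ ≈ 21.80°
pole (1 + j80·0.0125) = 1 + j1 → |·| ≈ 1.4142, ∠ ≈ 45.00°
∠T = (21.80°) − (45.00°) = -23.20°

-23.2°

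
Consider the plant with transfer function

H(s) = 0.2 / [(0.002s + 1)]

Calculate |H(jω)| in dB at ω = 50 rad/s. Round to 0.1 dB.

At ω = 50 rad/s:
pole (1 + j50·0.002) = 1 + j0.1 → |·| ≈ 1.005, ∠ ≈ 5.71°
|H| = 0.2 · 1 / (1.005) ≈ 0.199
Gain = 20 log₁₀(0.199) ≈ -14.02 dB

-14.0 dB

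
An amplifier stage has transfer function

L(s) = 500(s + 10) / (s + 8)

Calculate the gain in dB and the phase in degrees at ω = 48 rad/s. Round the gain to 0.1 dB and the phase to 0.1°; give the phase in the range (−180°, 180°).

54.0 dB, -2.3°

At s = jω = j48:
zero (s+10): 10 + j48 → |·| = √(10²+48²) = √2404 ≈ 49.031, ∠ = arctan(48/10) ≈ 78.23°
pole (s+8): 8 + j48 → |·| = √(8²+48²) = √2368 ≈ 48.662, ∠ = arctan(48/8) ≈ 80.54°
|L| = 500 · 49.031 / 48.662 ≈ 503.79
Gain = 20 log₁₀(503.79) ≈ 54.04 dB
∠L = 78.23° − 80.54° = -2.31°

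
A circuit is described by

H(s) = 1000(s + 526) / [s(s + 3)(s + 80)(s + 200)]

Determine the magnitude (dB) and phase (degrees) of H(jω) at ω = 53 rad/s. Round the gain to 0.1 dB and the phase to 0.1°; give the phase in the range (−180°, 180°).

At s = jω = j53:
zero (s+526): 526 + j53 → |·| = √(526²+53²) = √279485 ≈ 528.66, ∠ = arctan(53/526) ≈ 5.75°
pole (s+3): 3 + j53 → |·| = √(3²+53²) = √2818 ≈ 53.085, ∠ = arctan(53/3) ≈ 86.76°
pole (s+80): 80 + j53 → |·| = √(80²+53²) = √9209 ≈ 95.964, ∠ = arctan(53/80) ≈ 33.52°
pole (s+200): 200 + j53 → |·| = √(200²+53²) = √42809 ≈ 206.9, ∠ = arctan(53/200) ≈ 14.84°
pole at origin: |s| = 53, ∠ = 90.00° (in denominator)
|H| = 1000 · 528.66 / 5.5862e+07 ≈ 0.0094637
Gain = 20 log₁₀(0.0094637) ≈ -40.48 dB
∠H = 5.75° − 225.12° = -219.37° ≡ 140.63° (principal value)

-40.5 dB, 140.6°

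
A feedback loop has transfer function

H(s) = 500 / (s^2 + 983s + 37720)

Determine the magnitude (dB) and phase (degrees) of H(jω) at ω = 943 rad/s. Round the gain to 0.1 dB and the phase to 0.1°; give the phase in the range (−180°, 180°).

-68.0 dB, -132.6°

Substitute s = j943:
Numerator: 500 = 500 + j0
Denominator: (j943)^2 + 983(j943) + 37720 = -851529 + j926969
|N| = √(500² + 0²) ≈ 500, ∠N ≈ 0.00°
|D| = √(851529² + 926969²) ≈ 1.2587e+06, ∠D ≈ 132.57°
|H| = 500 / 1.2587e+06 ≈ 0.00039724
Gain = 20 log₁₀(0.00039724) ≈ -68.02 dB
∠H = 0.00° − 132.57° = -132.57°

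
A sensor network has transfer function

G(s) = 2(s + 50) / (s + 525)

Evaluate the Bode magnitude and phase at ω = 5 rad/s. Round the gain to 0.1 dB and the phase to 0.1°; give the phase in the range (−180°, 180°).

At s = jω = j5:
zero (s+50): 50 + j5 → |·| = √(50²+5²) = √2525 ≈ 50.249, ∠ = arctan(5/50) ≈ 5.71°
pole (s+525): 525 + j5 → |·| = √(525²+5²) = √275650 ≈ 525.02, ∠ = arctan(5/525) ≈ 0.55°
|G| = 2 · 50.249 / 525.02 ≈ 0.19142
Gain = 20 log₁₀(0.19142) ≈ -14.36 dB
∠G = 5.71° − 0.55° = 5.16°

-14.4 dB, 5.2°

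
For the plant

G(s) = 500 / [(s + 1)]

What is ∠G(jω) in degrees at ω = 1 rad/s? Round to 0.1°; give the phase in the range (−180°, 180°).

-45.0°

At ω = 1 rad/s:
pole (1 + j1·1) = 1 + j1 → |·| ≈ 1.4142, ∠ ≈ 45.00°
∠G = (0°) − (45.00°) = -45.00°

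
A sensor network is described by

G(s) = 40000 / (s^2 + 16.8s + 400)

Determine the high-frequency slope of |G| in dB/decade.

-40 dB/decade

Each pole contributes −20 dB/decade at high frequency; each zero contributes +20 dB/decade.
Net: 0 zero(s) − 2 pole(s) → -40 dB/decade.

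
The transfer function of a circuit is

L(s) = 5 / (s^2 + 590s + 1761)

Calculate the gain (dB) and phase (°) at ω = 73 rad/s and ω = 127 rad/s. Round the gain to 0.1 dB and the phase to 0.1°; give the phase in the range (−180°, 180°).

ω = 73: -78.7 dB, -94.7°; ω = 127: -83.7 dB, -100.9°

Substitute s = j73:
Numerator: 5 = 5 + j0
Denominator: (j73)^2 + 590(j73) + 1761 = -3568 + j43070
|N| = √(5² + 0²) ≈ 5, ∠N ≈ 0.00°
|D| = √(3568² + 43070²) ≈ 43218, ∠D ≈ 94.74°
|L| = 5 / 43218 ≈ 0.00011569
Gain = 20 log₁₀(0.00011569) ≈ -78.73 dB
∠L = 0.00° − 94.74° = -94.74°

Substitute s = j127:
Numerator: 5 = 5 + j0
Denominator: (j127)^2 + 590(j127) + 1761 = -14368 + j74930
|N| = √(5² + 0²) ≈ 5, ∠N ≈ 0.00°
|D| = √(14368² + 74930²) ≈ 76295, ∠D ≈ 100.85°
|L| = 5 / 76295 ≈ 6.5535e-05
Gain = 20 log₁₀(6.5535e-05) ≈ -83.67 dB
∠L = 0.00° − 100.85° = -100.85°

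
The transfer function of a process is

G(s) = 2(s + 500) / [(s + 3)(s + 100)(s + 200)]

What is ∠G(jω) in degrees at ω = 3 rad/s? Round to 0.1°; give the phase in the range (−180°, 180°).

-47.2°

At s = jω = j3:
zero (s+500): 500 + j3 → |·| = √(500²+3²) = √250009 ≈ 500.01, ∠ = arctan(3/500) ≈ 0.34°
pole (s+3): 3 + j3 → |·| = √(3²+3²) = √18 ≈ 4.2426, ∠ = arctan(3/3) ≈ 45.00°
pole (s+100): 100 + j3 → |·| = √(100²+3²) = √10009 ≈ 100.04, ∠ = arctan(3/100) ≈ 1.72°
pole (s+200): 200 + j3 → |·| = √(200²+3²) = √40009 ≈ 200.02, ∠ = arctan(3/200) ≈ 0.86°
∠G = 0.34° − 47.58° = -47.24°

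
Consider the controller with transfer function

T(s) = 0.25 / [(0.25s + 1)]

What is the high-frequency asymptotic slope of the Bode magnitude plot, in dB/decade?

-20 dB/decade

Each pole contributes −20 dB/decade at high frequency; each zero contributes +20 dB/decade.
Net: 0 zero(s) − 1 pole(s) → -20 dB/decade.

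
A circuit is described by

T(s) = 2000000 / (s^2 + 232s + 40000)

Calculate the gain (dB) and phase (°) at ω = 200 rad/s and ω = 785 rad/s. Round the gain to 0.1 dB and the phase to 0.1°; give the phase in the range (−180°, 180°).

ω = 200: 32.7 dB, -90.0°; ω = 785: 10.4 dB, -162.5°

At s = jω = j200:
quadratic: (j200)² + 232·j200 + 40000 = 0 + j46400 → |·| ≈ 46400, ∠ ≈ 90.00°
|T| = 2000000 / 46400 ≈ 43.103
Gain = 20 log₁₀(43.103) ≈ 32.69 dB
∠T = 0.00° − 90.00° = -90.00°

At s = jω = j785:
quadratic: (j785)² + 232·j785 + 40000 = -576225 + j182120 → |·| ≈ 6.0432e+05, ∠ ≈ 162.46°
|T| = 2000000 / 6.0432e+05 ≈ 3.3095
Gain = 20 log₁₀(3.3095) ≈ 10.40 dB
∠T = 0.00° − 162.46° = -162.46°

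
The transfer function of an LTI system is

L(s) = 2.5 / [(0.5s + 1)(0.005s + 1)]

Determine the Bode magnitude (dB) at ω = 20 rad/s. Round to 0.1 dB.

-12.1 dB

At ω = 20 rad/s:
pole (1 + j20·0.5) = 1 + j10 → |·| ≈ 10.05, ∠ ≈ 84.29°
pole (1 + j20·0.005) = 1 + j0.1 → |·| ≈ 1.005, ∠ ≈ 5.71°
|L| = 2.5 · 1 / (10.05 · 1.005) ≈ 0.24752
Gain = 20 log₁₀(0.24752) ≈ -12.13 dB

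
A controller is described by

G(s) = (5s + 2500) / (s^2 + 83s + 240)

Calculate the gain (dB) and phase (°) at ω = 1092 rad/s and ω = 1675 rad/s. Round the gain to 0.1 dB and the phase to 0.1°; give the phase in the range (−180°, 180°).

ω = 1092: -46.0 dB, -110.3°; ω = 1675: -50.1 dB, -103.8°

Substitute s = j1092:
Numerator: 5(j1092) + 2500 = 2500 + j5460
Denominator: (j1092)^2 + 83(j1092) + 240 = -1192224 + j90636
|N| = √(2500² + 5460²) ≈ 6005.1, ∠N ≈ 65.40°
|D| = √(1192224² + 90636²) ≈ 1.1957e+06, ∠D ≈ 175.65°
|G| = 6005.1 / 1.1957e+06 ≈ 0.0050222
Gain = 20 log₁₀(0.0050222) ≈ -45.98 dB
∠G = 65.40° − 175.65° = -110.25°

Substitute s = j1675:
Numerator: 5(j1675) + 2500 = 2500 + j8375
Denominator: (j1675)^2 + 83(j1675) + 240 = -2805385 + j139025
|N| = √(2500² + 8375²) ≈ 8740.2, ∠N ≈ 73.38°
|D| = √(2805385² + 139025²) ≈ 2.8088e+06, ∠D ≈ 177.16°
|G| = 8740.2 / 2.8088e+06 ≈ 0.0031117
Gain = 20 log₁₀(0.0031117) ≈ -50.14 dB
∠G = 73.38° − 177.16° = -103.78°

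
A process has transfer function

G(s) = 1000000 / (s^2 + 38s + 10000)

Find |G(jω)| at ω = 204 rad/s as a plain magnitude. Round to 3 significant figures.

30.7

At s = jω = j204:
quadratic: (j204)² + 38·j204 + 10000 = -31616 + j7752 → |·| ≈ 32552, ∠ ≈ 166.22°
|G| = 1000000 / 32552 ≈ 30.72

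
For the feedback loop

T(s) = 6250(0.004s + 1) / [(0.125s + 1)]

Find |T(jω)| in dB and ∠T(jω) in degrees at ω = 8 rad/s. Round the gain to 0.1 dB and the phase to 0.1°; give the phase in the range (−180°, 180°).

At ω = 8 rad/s:
zero (1 + j8·0.004) = 1 + j0.032 → |·| ≈ 1.0005, ∠ ≈ 1.83°
pole (1 + j8·0.125) = 1 + j1 → |·| ≈ 1.4142, ∠ ≈ 45.00°
|T| = 6250 · 1.0005 / (1.4142) ≈ 4421.7
Gain = 20 log₁₀(4421.7) ≈ 72.91 dB
∠T = (1.83°) − (45.00°) = -43.17°

72.9 dB, -43.2°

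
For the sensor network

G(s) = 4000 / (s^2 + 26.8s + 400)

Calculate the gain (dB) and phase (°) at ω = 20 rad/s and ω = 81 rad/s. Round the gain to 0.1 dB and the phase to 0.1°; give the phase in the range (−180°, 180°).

ω = 20: 17.5 dB, -90.0°; ω = 81: -4.3 dB, -160.6°

At s = jω = j20:
quadratic: (j20)² + 26.8·j20 + 400 = 0 + j536 → |·| ≈ 536, ∠ ≈ 90.00°
|G| = 4000 / 536 ≈ 7.4627
Gain = 20 log₁₀(7.4627) ≈ 17.46 dB
∠G = 0.00° − 90.00° = -90.00°

At s = jω = j81:
quadratic: (j81)² + 26.8·j81 + 400 = -6161 + j2170.8 → |·| ≈ 6532.3, ∠ ≈ 160.59°
|G| = 4000 / 6532.3 ≈ 0.61234
Gain = 20 log₁₀(0.61234) ≈ -4.26 dB
∠G = 0.00° − 160.59° = -160.59°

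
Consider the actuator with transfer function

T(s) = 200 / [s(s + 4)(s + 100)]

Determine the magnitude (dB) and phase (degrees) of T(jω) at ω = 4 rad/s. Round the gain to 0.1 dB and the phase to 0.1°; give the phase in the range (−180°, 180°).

At s = jω = j4:
pole (s+4): 4 + j4 → |·| = √(4²+4²) = √32 ≈ 5.6569, ∠ = arctan(4/4) ≈ 45.00°
pole (s+100): 100 + j4 → |·| = √(100²+4²) = √10016 ≈ 100.08, ∠ = arctan(4/100) ≈ 2.29°
pole at origin: |s| = 4, ∠ = 90.00° (in denominator)
|T| = 200 / 2264.6 ≈ 0.088316
Gain = 20 log₁₀(0.088316) ≈ -21.08 dB
∠T = 0.00° − 137.29° = -137.29°

-21.1 dB, -137.3°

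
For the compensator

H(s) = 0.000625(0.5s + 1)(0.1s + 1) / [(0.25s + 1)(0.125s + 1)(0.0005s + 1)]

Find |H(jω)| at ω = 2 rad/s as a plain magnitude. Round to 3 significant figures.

0.000782

At ω = 2 rad/s:
zero (1 + j2·0.5) = 1 + j1 → |·| ≈ 1.4142, ∠ ≈ 45.00°
zero (1 + j2·0.1) = 1 + j0.2 → |·| ≈ 1.0198, ∠ ≈ 11.31°
pole (1 + j2·0.25) = 1 + j0.5 → |·| ≈ 1.118, ∠ ≈ 26.57°
pole (1 + j2·0.125) = 1 + j0.25 → |·| ≈ 1.0308, ∠ ≈ 14.04°
pole (1 + j2·0.0005) = 1 + j0.001 → |·| ≈ 1, ∠ ≈ 0.06°
|H| = 0.000625 · 1.4142 · 1.0198 / (1.118 · 1.0308 · 1) ≈ 0.00078215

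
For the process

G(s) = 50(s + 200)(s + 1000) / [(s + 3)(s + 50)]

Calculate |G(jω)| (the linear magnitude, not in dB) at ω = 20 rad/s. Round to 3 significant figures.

9.23e+03

At s = jω = j20:
zero (s+200): 200 + j20 → |·| = √(200²+20²) = √40400 ≈ 201, ∠ = arctan(20/200) ≈ 5.71°
zero (s+1000): 1000 + j20 → |·| = √(1000²+20²) = √1000400 ≈ 1000.2, ∠ = arctan(20/1000) ≈ 1.15°
pole (s+3): 3 + j20 → |·| = √(3²+20²) = √409 ≈ 20.224, ∠ = arctan(20/3) ≈ 81.47°
pole (s+50): 50 + j20 → |·| = √(50²+20²) = √2900 ≈ 53.852, ∠ = arctan(20/50) ≈ 21.80°
|G| = 50 · 2.0104e+05 / 1089.1 ≈ 9229.6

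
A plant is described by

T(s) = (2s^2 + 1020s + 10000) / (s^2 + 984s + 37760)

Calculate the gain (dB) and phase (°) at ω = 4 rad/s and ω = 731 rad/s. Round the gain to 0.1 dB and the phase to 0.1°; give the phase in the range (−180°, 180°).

ω = 4: -10.9 dB, 16.3°; ω = 731: 3.4 dB, 20.2°

Substitute s = j4:
Numerator: 2(j4)^2 + 1020(j4) + 10000 = 9968 + j4080
Denominator: (j4)^2 + 984(j4) + 37760 = 37744 + j3936
|N| = √(9968² + 4080²) ≈ 10771, ∠N ≈ 22.26°
|D| = √(37744² + 3936²) ≈ 37949, ∠D ≈ 5.95°
|T| = 10771 / 37949 ≈ 0.28383
Gain = 20 log₁₀(0.28383) ≈ -10.94 dB
∠T = 22.26° − 5.95° = 16.31°

Substitute s = j731:
Numerator: 2(j731)^2 + 1020(j731) + 10000 = -1058722 + j745620
Denominator: (j731)^2 + 984(j731) + 37760 = -496601 + j719304
|N| = √(1058722² + 745620²) ≈ 1.2949e+06, ∠N ≈ 144.84°
|D| = √(496601² + 719304²) ≈ 8.7408e+05, ∠D ≈ 124.62°
|T| = 1.2949e+06 / 8.7408e+05 ≈ 1.4814
Gain = 20 log₁₀(1.4814) ≈ 3.41 dB
∠T = 144.84° − 124.62° = 20.22°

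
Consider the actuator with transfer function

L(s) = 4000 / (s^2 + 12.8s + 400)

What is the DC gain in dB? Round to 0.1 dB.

L(0) = 4000 / 400 = 10
20 log₁₀(10) ≈ 20.00 dB

20.0 dB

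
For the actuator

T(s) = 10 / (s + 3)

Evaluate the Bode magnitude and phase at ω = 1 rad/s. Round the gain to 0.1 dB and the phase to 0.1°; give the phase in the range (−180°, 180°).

10.0 dB, -18.4°

At s = jω = j1:
pole (s+3): 3 + j1 → |·| = √(3²+1²) = √10 ≈ 3.1623, ∠ = arctan(1/3) ≈ 18.43°
|T| = 10 / 3.1623 ≈ 3.1623
Gain = 20 log₁₀(3.1623) ≈ 10.00 dB
∠T = 0.00° − 18.43° = -18.43°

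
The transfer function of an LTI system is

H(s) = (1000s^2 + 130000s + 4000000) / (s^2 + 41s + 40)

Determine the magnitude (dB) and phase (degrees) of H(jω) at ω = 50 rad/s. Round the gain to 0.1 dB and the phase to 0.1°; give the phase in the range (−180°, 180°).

66.4 dB, -63.2°

Substitute s = j50:
Numerator: 1000(j50)^2 + 130000(j50) + 4000000 = 1500000 + j6500000
Denominator: (j50)^2 + 41(j50) + 40 = -2460 + j2050
|N| = √(1500000² + 6500000²) ≈ 6.6708e+06, ∠N ≈ 77.01°
|D| = √(2460² + 2050²) ≈ 3202.2, ∠D ≈ 140.19°
|H| = 6.6708e+06 / 3202.2 ≈ 2083.2
Gain = 20 log₁₀(2083.2) ≈ 66.37 dB
∠H = 77.01° − 140.19° = -63.18°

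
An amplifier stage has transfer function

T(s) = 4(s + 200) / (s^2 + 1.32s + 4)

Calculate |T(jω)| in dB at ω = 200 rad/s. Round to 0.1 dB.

At s = jω = j200:
zero (s+200): 200 + j200 → |·| = √(200²+200²) = √80000 ≈ 282.84, ∠ = arctan(200/200) ≈ 45.00°
quadratic: (j200)² + 1.32·j200 + 4 = -39996 + j264 → |·| ≈ 39997, ∠ ≈ 179.62°
|T| = 4 · 282.84 / 39997 ≈ 0.028286
Gain = 20 log₁₀(0.028286) ≈ -30.97 dB

-31.0 dB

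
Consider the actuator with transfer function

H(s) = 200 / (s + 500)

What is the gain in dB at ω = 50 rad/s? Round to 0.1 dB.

Substitute s = j50:
Numerator: 200 = 200 + j0
Denominator: (j50) + 500 = 500 + j50
|N| = √(200² + 0²) ≈ 200, ∠N ≈ 0.00°
|D| = √(500² + 50²) ≈ 502.49, ∠D ≈ 5.71°
|H| = 200 / 502.49 ≈ 0.39802
Gain = 20 log₁₀(0.39802) ≈ -8.00 dB

-8.0 dB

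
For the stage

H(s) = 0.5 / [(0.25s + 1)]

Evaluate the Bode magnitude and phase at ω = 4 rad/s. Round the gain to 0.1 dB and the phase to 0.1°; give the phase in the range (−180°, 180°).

-9.0 dB, -45.0°

At ω = 4 rad/s:
pole (1 + j4·0.25) = 1 + j1 → |·| ≈ 1.4142, ∠ ≈ 45.00°
|H| = 0.5 · 1 / (1.4142) ≈ 0.35356
Gain = 20 log₁₀(0.35356) ≈ -9.03 dB
∠H = (0°) − (45.00°) = -45.00°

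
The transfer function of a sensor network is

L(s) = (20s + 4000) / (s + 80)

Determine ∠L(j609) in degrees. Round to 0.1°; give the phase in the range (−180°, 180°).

Substitute s = j609:
Numerator: 20(j609) + 4000 = 4000 + j12180
Denominator: (j609) + 80 = 80 + j609
|N| = √(4000² + 12180²) ≈ 12820, ∠N ≈ 71.82°
|D| = √(80² + 609²) ≈ 614.23, ∠D ≈ 82.52°
∠L = 71.82° − 82.52° = -10.70°

-10.7°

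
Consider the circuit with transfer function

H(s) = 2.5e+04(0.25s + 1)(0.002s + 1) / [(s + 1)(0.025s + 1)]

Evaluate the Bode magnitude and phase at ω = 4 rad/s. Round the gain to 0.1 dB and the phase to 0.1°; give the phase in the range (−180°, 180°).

78.6 dB, -36.2°

At ω = 4 rad/s:
zero (1 + j4·0.25) = 1 + j1 → |·| ≈ 1.4142, ∠ ≈ 45.00°
zero (1 + j4·0.002) = 1 + j0.008 → |·| ≈ 1, ∠ ≈ 0.46°
pole (1 + j4·1) = 1 + j4 → |·| ≈ 4.1231, ∠ ≈ 75.96°
pole (1 + j4·0.025) = 1 + j0.1 → |·| ≈ 1.005, ∠ ≈ 5.71°
|H| = 2.5e+04 · 1.4142 · 1 / (4.1231 · 1.005) ≈ 8532.2
Gain = 20 log₁₀(8532.2) ≈ 78.62 dB
∠H = (45.00° + 0.46°) − (75.96° + 5.71°) = -36.21°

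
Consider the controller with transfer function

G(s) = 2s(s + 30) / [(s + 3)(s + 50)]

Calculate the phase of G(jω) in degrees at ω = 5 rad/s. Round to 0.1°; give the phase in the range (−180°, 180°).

At s = jω = j5:
zero (s+30): 30 + j5 → |·| = √(30²+5²) = √925 ≈ 30.414, ∠ = arctan(5/30) ≈ 9.46°
zero at origin: s = j5 → |·| = 5, ∠ = 90.00°
pole (s+3): 3 + j5 → |·| = √(3²+5²) = √34 ≈ 5.831, ∠ = arctan(5/3) ≈ 59.04°
pole (s+50): 50 + j5 → |·| = √(50²+5²) = √2525 ≈ 50.249, ∠ = arctan(5/50) ≈ 5.71°
∠G = 99.46° − 64.75° = 34.71°

34.7°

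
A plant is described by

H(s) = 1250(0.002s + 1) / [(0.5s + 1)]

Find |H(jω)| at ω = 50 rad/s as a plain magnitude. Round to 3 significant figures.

At ω = 50 rad/s:
zero (1 + j50·0.002) = 1 + j0.1 → |·| ≈ 1.005, ∠ ≈ 5.71°
pole (1 + j50·0.5) = 1 + j25 → |·| ≈ 25.02, ∠ ≈ 87.71°
|H| = 1250 · 1.005 / (25.02) ≈ 50.21

50.2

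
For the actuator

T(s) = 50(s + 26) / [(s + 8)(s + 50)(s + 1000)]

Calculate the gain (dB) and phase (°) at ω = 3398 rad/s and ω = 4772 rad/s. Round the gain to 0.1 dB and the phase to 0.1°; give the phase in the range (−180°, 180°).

ω = 3398: -107.6 dB, -163.1°; ω = 4772: -113.4 dB, -167.8°

At s = jω = j3398:
zero (s+26): 26 + j3398 → |·| = √(26²+3398²) = √11547080 ≈ 3398.1, ∠ = arctan(3398/26) ≈ 89.56°
pole (s+8): 8 + j3398 → |·| = √(8²+3398²) = √11546468 ≈ 3398, ∠ = arctan(3398/8) ≈ 89.87°
pole (s+50): 50 + j3398 → |·| = √(50²+3398²) = √11548904 ≈ 3398.4, ∠ = arctan(3398/50) ≈ 89.16°
pole (s+1000): 1000 + j3398 → |·| = √(1000²+3398²) = √12546404 ≈ 3542.1, ∠ = arctan(3398/1000) ≈ 73.60°
|T| = 50 · 3398.1 / 4.0903e+10 ≈ 4.1539e-06
Gain = 20 log₁₀(4.1539e-06) ≈ -107.63 dB
∠T = 89.56° − 252.63° = -163.07°

At s = jω = j4772:
zero (s+26): 26 + j4772 → |·| = √(26²+4772²) = √22772660 ≈ 4772.1, ∠ = arctan(4772/26) ≈ 89.69°
pole (s+8): 8 + j4772 → |·| = √(8²+4772²) = √22772048 ≈ 4772, ∠ = arctan(4772/8) ≈ 89.90°
pole (s+50): 50 + j4772 → |·| = √(50²+4772²) = √22774484 ≈ 4772.3, ∠ = arctan(4772/50) ≈ 89.40°
pole (s+1000): 1000 + j4772 → |·| = √(1000²+4772²) = √23771984 ≈ 4875.7, ∠ = arctan(4772/1000) ≈ 78.16°
|T| = 50 · 4772.1 / 1.1104e+11 ≈ 2.1488e-06
Gain = 20 log₁₀(2.1488e-06) ≈ -113.36 dB
∠T = 89.69° − 257.46° = -167.77°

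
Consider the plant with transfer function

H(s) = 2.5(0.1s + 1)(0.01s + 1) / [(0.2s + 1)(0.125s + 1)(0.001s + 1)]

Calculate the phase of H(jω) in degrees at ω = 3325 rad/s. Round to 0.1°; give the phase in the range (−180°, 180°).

-74.9°

At ω = 3325 rad/s:
zero (1 + j3325·0.1) = 1 + j332.5 → |·| ≈ 332.5, ∠ ≈ 89.83°
zero (1 + j3325·0.01) = 1 + j33.25 → |·| ≈ 33.265, ∠ ≈ 88.28°
pole (1 + j3325·0.2) = 1 + j665 → |·| ≈ 665, ∠ ≈ 89.91°
pole (1 + j3325·0.125) = 1 + j415.625 → |·| ≈ 415.63, ∠ ≈ 89.86°
pole (1 + j3325·0.001) = 1 + j3.325 → |·| ≈ 3.4721, ∠ ≈ 73.26°
∠H = (89.83° + 88.28°) − (89.91° + 89.86° + 73.26°) = -74.92°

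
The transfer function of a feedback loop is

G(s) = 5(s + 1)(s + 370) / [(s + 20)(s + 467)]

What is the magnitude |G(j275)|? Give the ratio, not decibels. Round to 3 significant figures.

At s = jω = j275:
zero (s+1): 1 + j275 → |·| = √(1²+275²) = √75626 ≈ 275, ∠ = arctan(275/1) ≈ 89.79°
zero (s+370): 370 + j275 → |·| = √(370²+275²) = √212525 ≈ 461, ∠ = arctan(275/370) ≈ 36.62°
pole (s+20): 20 + j275 → |·| = √(20²+275²) = √76025 ≈ 275.73, ∠ = arctan(275/20) ≈ 85.84°
pole (s+467): 467 + j275 → |·| = √(467²+275²) = √293714 ≈ 541.95, ∠ = arctan(275/467) ≈ 30.49°
|G| = 5 · 1.2678e+05 / 1.4943e+05 ≈ 4.2421

4.24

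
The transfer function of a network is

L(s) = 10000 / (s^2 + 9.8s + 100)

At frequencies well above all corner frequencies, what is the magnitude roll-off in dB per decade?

-40 dB/decade

Each pole contributes −20 dB/decade at high frequency; each zero contributes +20 dB/decade.
Net: 0 zero(s) − 2 pole(s) → -40 dB/decade.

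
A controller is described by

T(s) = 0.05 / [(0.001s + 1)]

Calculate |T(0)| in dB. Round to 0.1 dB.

T(0) = 0.05 · 1 / 1 = 0.05
20 log₁₀(0.05) ≈ -26.02 dB

-26.0 dB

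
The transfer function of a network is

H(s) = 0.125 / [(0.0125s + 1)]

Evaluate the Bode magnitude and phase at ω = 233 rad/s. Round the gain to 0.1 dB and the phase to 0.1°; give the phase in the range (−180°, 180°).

-27.8 dB, -71.1°

At ω = 233 rad/s:
pole (1 + j233·0.0125) = 1 + j2.9125 → |·| ≈ 3.0794, ∠ ≈ 71.05°
|H| = 0.125 · 1 / (3.0794) ≈ 0.040592
Gain = 20 log₁₀(0.040592) ≈ -27.83 dB
∠H = (0°) − (71.05°) = -71.05°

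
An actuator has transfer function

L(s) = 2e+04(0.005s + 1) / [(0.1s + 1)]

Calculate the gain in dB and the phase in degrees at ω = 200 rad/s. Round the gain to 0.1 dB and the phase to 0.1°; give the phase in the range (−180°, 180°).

At ω = 200 rad/s:
zero (1 + j200·0.005) = 1 + j1 → |·| ≈ 1.4142, ∠ ≈ 45.00°
pole (1 + j200·0.1) = 1 + j20 → |·| ≈ 20.025, ∠ ≈ 87.14°
|L| = 2e+04 · 1.4142 / (20.025) ≈ 1412.4
Gain = 20 log₁₀(1412.4) ≈ 63.00 dB
∠L = (45.00°) − (87.14°) = -42.14°

63.0 dB, -42.1°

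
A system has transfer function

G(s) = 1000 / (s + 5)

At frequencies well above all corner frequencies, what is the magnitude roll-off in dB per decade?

-20 dB/decade

Each pole contributes −20 dB/decade at high frequency; each zero contributes +20 dB/decade.
Net: 0 zero(s) − 1 pole(s) → -20 dB/decade.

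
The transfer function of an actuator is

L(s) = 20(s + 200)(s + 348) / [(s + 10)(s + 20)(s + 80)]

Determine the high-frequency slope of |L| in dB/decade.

Each pole contributes −20 dB/decade at high frequency; each zero contributes +20 dB/decade.
Net: 2 zero(s) − 3 pole(s) → -20 dB/decade.

-20 dB/decade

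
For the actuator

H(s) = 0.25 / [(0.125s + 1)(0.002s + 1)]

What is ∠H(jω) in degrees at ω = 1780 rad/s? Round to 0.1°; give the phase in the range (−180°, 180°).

At ω = 1780 rad/s:
pole (1 + j1780·0.125) = 1 + j222.5 → |·| ≈ 222.5, ∠ ≈ 89.74°
pole (1 + j1780·0.002) = 1 + j3.56 → |·| ≈ 3.6978, ∠ ≈ 74.31°
∠H = (0°) − (89.74° + 74.31°) = -164.05°

-164.1°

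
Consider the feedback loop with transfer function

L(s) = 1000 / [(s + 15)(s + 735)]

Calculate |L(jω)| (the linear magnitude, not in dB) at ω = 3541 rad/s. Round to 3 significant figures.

At s = jω = j3541:
pole (s+15): 15 + j3541 → |·| = √(15²+3541²) = √12538906 ≈ 3541, ∠ = arctan(3541/15) ≈ 89.76°
pole (s+735): 735 + j3541 → |·| = √(735²+3541²) = √13078906 ≈ 3616.5, ∠ = arctan(3541/735) ≈ 78.27°
|L| = 1000 / 1.2806e+07 ≈ 7.8088e-05

7.81e-05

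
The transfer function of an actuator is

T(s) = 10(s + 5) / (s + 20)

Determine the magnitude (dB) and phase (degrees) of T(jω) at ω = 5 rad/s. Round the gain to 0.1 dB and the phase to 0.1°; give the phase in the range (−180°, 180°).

10.7 dB, 31.0°

At s = jω = j5:
zero (s+5): 5 + j5 → |·| = √(5²+5²) = √50 ≈ 7.0711, ∠ = arctan(5/5) ≈ 45.00°
pole (s+20): 20 + j5 → |·| = √(20²+5²) = √425 ≈ 20.616, ∠ = arctan(5/20) ≈ 14.04°
|T| = 10 · 7.0711 / 20.616 ≈ 3.4299
Gain = 20 log₁₀(3.4299) ≈ 10.71 dB
∠T = 45.00° − 14.04° = 30.96°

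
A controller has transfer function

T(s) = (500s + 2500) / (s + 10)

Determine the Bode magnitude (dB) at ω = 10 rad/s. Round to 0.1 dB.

51.9 dB

Substitute s = j10:
Numerator: 500(j10) + 2500 = 2500 + j5000
Denominator: (j10) + 10 = 10 + j10
|N| = √(2500² + 5000²) ≈ 5590.2, ∠N ≈ 63.43°
|D| = √(10² + 10²) ≈ 14.142, ∠D ≈ 45.00°
|T| = 5590.2 / 14.142 ≈ 395.29
Gain = 20 log₁₀(395.29) ≈ 51.94 dB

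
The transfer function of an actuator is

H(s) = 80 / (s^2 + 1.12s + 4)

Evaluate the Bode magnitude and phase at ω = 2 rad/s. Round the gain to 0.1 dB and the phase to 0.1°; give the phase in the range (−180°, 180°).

At s = jω = j2:
quadratic: (j2)² + 1.12·j2 + 4 = 0 + j2.24 → |·| ≈ 2.24, ∠ ≈ 90.00°
|H| = 80 / 2.24 ≈ 35.714
Gain = 20 log₁₀(35.714) ≈ 31.06 dB
∠H = 0.00° − 90.00° = -90.00°

31.1 dB, -90.0°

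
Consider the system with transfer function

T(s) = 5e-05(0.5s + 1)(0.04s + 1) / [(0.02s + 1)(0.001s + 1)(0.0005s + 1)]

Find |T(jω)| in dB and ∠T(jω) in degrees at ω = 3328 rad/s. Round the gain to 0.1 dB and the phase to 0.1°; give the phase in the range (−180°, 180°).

At ω = 3328 rad/s:
zero (1 + j3328·0.5) = 1 + j1664 → |·| ≈ 1664, ∠ ≈ 89.97°
zero (1 + j3328·0.04) = 1 + j133.12 → |·| ≈ 133.12, ∠ ≈ 89.57°
pole (1 + j3328·0.02) = 1 + j66.56 → |·| ≈ 66.568, ∠ ≈ 89.14°
pole (1 + j3328·0.001) = 1 + j3.328 → |·| ≈ 3.475, ∠ ≈ 73.28°
pole (1 + j3328·0.0005) = 1 + j1.664 → |·| ≈ 1.9414, ∠ ≈ 59.00°
|T| = 5e-05 · 1664 · 133.12 / (66.568 · 3.475 · 1.9414) ≈ 0.024662
Gain = 20 log₁₀(0.024662) ≈ -32.16 dB
∠T = (89.97° + 89.57°) − (89.14° + 73.28° + 59.00°) = -41.88°

-32.2 dB, -41.9°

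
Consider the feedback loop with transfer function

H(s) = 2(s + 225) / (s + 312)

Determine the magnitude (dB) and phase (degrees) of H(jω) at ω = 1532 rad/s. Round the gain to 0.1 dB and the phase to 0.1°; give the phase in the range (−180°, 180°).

5.9 dB, 3.2°

At s = jω = j1532:
zero (s+225): 225 + j1532 → |·| = √(225²+1532²) = √2397649 ≈ 1548.4, ∠ = arctan(1532/225) ≈ 81.64°
pole (s+312): 312 + j1532 → |·| = √(312²+1532²) = √2444368 ≈ 1563.4, ∠ = arctan(1532/312) ≈ 78.49°
|H| = 2 · 1548.4 / 1563.4 ≈ 1.9808
Gain = 20 log₁₀(1.9808) ≈ 5.94 dB
∠H = 81.64° − 78.49° = 3.15°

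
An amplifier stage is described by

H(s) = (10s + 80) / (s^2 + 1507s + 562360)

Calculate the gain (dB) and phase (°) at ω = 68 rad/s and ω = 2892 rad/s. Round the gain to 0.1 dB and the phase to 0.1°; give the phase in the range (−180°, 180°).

Substitute s = j68:
Numerator: 10(j68) + 80 = 80 + j680
Denominator: (j68)^2 + 1507(j68) + 562360 = 557736 + j102476
|N| = √(80² + 680²) ≈ 684.69, ∠N ≈ 83.29°
|D| = √(557736² + 102476²) ≈ 5.6707e+05, ∠D ≈ 10.41°
|H| = 684.69 / 5.6707e+05 ≈ 0.0012074
Gain = 20 log₁₀(0.0012074) ≈ -58.36 dB
∠H = 83.29° − 10.41° = 72.88°

Substitute s = j2892:
Numerator: 10(j2892) + 80 = 80 + j28920
Denominator: (j2892)^2 + 1507(j2892) + 562360 = -7801304 + j4358244
|N| = √(80² + 28920²) ≈ 28920, ∠N ≈ 89.84°
|D| = √(7801304² + 4358244²) ≈ 8.9361e+06, ∠D ≈ 150.81°
|H| = 28920 / 8.9361e+06 ≈ 0.0032363
Gain = 20 log₁₀(0.0032363) ≈ -49.80 dB
∠H = 89.84° − 150.81° = -60.97°

ω = 68: -58.4 dB, 72.9°; ω = 2892: -49.8 dB, -61.0°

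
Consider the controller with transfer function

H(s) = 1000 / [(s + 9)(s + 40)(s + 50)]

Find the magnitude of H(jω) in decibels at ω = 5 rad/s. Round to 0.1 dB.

-26.4 dB

At s = jω = j5:
pole (s+9): 9 + j5 → |·| = √(9²+5²) = √106 ≈ 10.296, ∠ = arctan(5/9) ≈ 29.05°
pole (s+40): 40 + j5 → |·| = √(40²+5²) = √1625 ≈ 40.311, ∠ = arctan(5/40) ≈ 7.13°
pole (s+50): 50 + j5 → |·| = √(50²+5²) = √2525 ≈ 50.249, ∠ = arctan(5/50) ≈ 5.71°
|H| = 1000 / 20855 ≈ 0.04795
Gain = 20 log₁₀(0.04795) ≈ -26.38 dB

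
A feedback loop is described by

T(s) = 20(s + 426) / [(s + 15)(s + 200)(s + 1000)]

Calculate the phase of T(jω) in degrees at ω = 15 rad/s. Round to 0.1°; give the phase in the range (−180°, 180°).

At s = jω = j15:
zero (s+426): 426 + j15 → |·| = √(426²+15²) = √181701 ≈ 426.26, ∠ = arctan(15/426) ≈ 2.02°
pole (s+15): 15 + j15 → |·| = √(15²+15²) = √450 ≈ 21.213, ∠ = arctan(15/15) ≈ 45.00°
pole (s+200): 200 + j15 → |·| = √(200²+15²) = √40225 ≈ 200.56, ∠ = arctan(15/200) ≈ 4.29°
pole (s+1000): 1000 + j15 → |·| = √(1000²+15²) = √1000225 ≈ 1000.1, ∠ = arctan(15/1000) ≈ 0.86°
∠T = 2.02° − 50.15° = -48.13°

-48.1°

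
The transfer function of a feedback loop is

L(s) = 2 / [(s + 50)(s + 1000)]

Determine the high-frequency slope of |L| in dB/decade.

-40 dB/decade

Each pole contributes −20 dB/decade at high frequency; each zero contributes +20 dB/decade.
Net: 0 zero(s) − 2 pole(s) → -40 dB/decade.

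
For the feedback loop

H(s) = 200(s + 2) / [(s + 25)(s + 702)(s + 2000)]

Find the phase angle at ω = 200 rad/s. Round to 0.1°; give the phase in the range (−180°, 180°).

At s = jω = j200:
zero (s+2): 2 + j200 → |·| = √(2²+200²) = √40004 ≈ 200.01, ∠ = arctan(200/2) ≈ 89.43°
pole (s+25): 25 + j200 → |·| = √(25²+200²) = √40625 ≈ 201.56, ∠ = arctan(200/25) ≈ 82.87°
pole (s+702): 702 + j200 → |·| = √(702²+200²) = √532804 ≈ 729.93, ∠ = arctan(200/702) ≈ 15.90°
pole (s+2000): 2000 + j200 → |·| = √(2000²+200²) = √4040000 ≈ 2010, ∠ = arctan(200/2000) ≈ 5.71°
∠H = 89.43° − 104.48° = -15.05°

-15.1°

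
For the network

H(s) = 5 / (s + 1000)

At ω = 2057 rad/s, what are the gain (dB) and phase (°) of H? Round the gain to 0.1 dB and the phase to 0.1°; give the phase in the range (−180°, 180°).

-53.2 dB, -64.1°

Substitute s = j2057:
Numerator: 5 = 5 + j0
Denominator: (j2057) + 1000 = 1000 + j2057
|N| = √(5² + 0²) ≈ 5, ∠N ≈ 0.00°
|D| = √(1000² + 2057²) ≈ 2287.2, ∠D ≈ 64.07°
|H| = 5 / 2287.2 ≈ 0.0021861
Gain = 20 log₁₀(0.0021861) ≈ -53.21 dB
∠H = 0.00° − 64.07° = -64.07°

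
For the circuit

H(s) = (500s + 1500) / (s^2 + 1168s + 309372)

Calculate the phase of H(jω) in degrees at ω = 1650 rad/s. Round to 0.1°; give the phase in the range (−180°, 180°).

Substitute s = j1650:
Numerator: 500(j1650) + 1500 = 1500 + j825000
Denominator: (j1650)^2 + 1168(j1650) + 309372 = -2413128 + j1927200
|N| = √(1500² + 825000²) ≈ 8.25e+05, ∠N ≈ 89.90°
|D| = √(2413128² + 1927200²) ≈ 3.0882e+06, ∠D ≈ 141.39°
∠H = 89.90° − 141.39° = -51.49°

-51.5°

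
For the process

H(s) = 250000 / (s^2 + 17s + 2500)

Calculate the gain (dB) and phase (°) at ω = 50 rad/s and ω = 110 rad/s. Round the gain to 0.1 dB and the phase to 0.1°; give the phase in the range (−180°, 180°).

ω = 50: 49.4 dB, -90.0°; ω = 110: 28.2 dB, -169.0°

At s = jω = j50:
quadratic: (j50)² + 17·j50 + 2500 = 0 + j850 → |·| ≈ 850, ∠ ≈ 90.00°
|H| = 250000 / 850 ≈ 294.12
Gain = 20 log₁₀(294.12) ≈ 49.37 dB
∠H = 0.00° − 90.00° = -90.00°

At s = jω = j110:
quadratic: (j110)² + 17·j110 + 2500 = -9600 + j1870 → |·| ≈ 9780.4, ∠ ≈ 168.98°
|H| = 250000 / 9780.4 ≈ 25.561
Gain = 20 log₁₀(25.561) ≈ 28.15 dB
∠H = 0.00° − 168.98° = -168.98°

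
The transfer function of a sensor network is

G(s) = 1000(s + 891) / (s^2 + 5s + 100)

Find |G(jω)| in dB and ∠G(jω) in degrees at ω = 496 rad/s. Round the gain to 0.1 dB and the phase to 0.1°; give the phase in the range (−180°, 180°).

12.4 dB, -150.3°

At s = jω = j496:
zero (s+891): 891 + j496 → |·| = √(891²+496²) = √1039897 ≈ 1019.8, ∠ = arctan(496/891) ≈ 29.10°
quadratic: (j496)² + 5·j496 + 100 = -245916 + j2480 → |·| ≈ 2.4593e+05, ∠ ≈ 179.42°
|G| = 1000 · 1019.8 / 2.4593e+05 ≈ 4.1467
Gain = 20 log₁₀(4.1467) ≈ 12.35 dB
∠G = 29.10° − 179.42° = -150.32°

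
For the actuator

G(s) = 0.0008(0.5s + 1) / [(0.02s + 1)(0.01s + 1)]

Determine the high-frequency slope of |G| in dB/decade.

Each pole contributes −20 dB/decade at high frequency; each zero contributes +20 dB/decade.
Net: 1 zero(s) − 2 pole(s) → -20 dB/decade.

-20 dB/decade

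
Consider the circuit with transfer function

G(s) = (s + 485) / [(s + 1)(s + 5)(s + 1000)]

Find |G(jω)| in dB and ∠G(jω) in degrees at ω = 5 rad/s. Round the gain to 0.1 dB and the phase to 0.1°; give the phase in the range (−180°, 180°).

At s = jω = j5:
zero (s+485): 485 + j5 → |·| = √(485²+5²) = √235250 ≈ 485.03, ∠ = arctan(5/485) ≈ 0.59°
pole (s+1): 1 + j5 → |·| = √(1²+5²) = √26 ≈ 5.099, ∠ = arctan(5/1) ≈ 78.69°
pole (s+5): 5 + j5 → |·| = √(5²+5²) = √50 ≈ 7.0711, ∠ = arctan(5/5) ≈ 45.00°
pole (s+1000): 1000 + j5 → |·| = √(1000²+5²) = √1000025 ≈ 1000, ∠ = arctan(5/1000) ≈ 0.29°
|G| = 1 · 485.03 / 36056 ≈ 0.013452
Gain = 20 log₁₀(0.013452) ≈ -37.42 dB
∠G = 0.59° − 123.98° = -123.39°

-37.4 dB, -123.4°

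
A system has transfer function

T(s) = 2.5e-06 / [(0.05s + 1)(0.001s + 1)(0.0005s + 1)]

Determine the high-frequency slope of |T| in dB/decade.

-60 dB/decade

Each pole contributes −20 dB/decade at high frequency; each zero contributes +20 dB/decade.
Net: 0 zero(s) − 3 pole(s) → -60 dB/decade.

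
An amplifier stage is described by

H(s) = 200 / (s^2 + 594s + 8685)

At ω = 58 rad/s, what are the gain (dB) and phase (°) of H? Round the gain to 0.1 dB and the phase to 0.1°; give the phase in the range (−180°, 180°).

-44.8 dB, -81.2°

Substitute s = j58:
Numerator: 200 = 200 + j0
Denominator: (j58)^2 + 594(j58) + 8685 = 5321 + j34452
|N| = √(200² + 0²) ≈ 200, ∠N ≈ 0.00°
|D| = √(5321² + 34452²) ≈ 34860, ∠D ≈ 81.22°
|H| = 200 / 34860 ≈ 0.0057372
Gain = 20 log₁₀(0.0057372) ≈ -44.83 dB
∠H = 0.00° − 81.22° = -81.22°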